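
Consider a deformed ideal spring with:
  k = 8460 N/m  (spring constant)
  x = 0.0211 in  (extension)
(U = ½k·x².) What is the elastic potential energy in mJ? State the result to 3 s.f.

1.21 mJ

Directly: U = ½kx².
k = 8460 N/m; x = 0.0211 in = 5.359×10^-4 m.
U = 0.001215 J
0.001215 J × (1 mJ / 0.001000 J) = 1.215 mJ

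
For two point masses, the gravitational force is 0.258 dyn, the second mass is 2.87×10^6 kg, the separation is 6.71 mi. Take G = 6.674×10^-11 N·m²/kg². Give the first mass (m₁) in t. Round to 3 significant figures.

1570 t

Rearranging: m₁ = F·r²/(G·m₂).
F = 0.258 dyn = 2.580×10^-6 N; m₂ = 2.87×10^6 kg; r = 6.71 mi = 10799 m; G = 6.674×10^-11 N·m²/kg².
m₁ = 1.571×10^6 kg
1.571×10^6 kg × (1 t / 1000 kg) = 1571 t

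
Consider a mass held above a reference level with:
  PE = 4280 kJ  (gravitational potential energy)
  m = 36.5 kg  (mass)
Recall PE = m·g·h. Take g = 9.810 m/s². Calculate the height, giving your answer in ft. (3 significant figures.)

Rearranging: h = PE/(m·g).
PE = 4280 kJ = 4.280×10^6 J; m = 36.5 kg; g = 9.810 m/s².
h = 11953 m
11953 m × (1 ft / 0.3048 m) = 39216 ft

39200 ft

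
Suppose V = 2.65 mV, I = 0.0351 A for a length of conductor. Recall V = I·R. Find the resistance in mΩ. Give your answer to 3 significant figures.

Rearranging V = I·R for R: R = V/I.
V = 2.65 mV = 0.002650 V; I = 0.0351 A.
R = 0.07550 Ω
0.07550 Ω × (1 mΩ / 0.001000 Ω) = 75.50 mΩ

75.5 mΩ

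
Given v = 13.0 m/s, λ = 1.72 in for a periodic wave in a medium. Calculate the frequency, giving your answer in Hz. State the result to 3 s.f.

Rearranging v = f·λ for f: f = v/λ.
v = 13.0 m/s; λ = 1.72 in = 0.04369 m.
f = 297.6 Hz

298 Hz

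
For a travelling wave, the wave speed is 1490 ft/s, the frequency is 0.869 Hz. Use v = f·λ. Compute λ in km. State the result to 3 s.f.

0.523 km

Solving v = f·λ for λ: λ = v/f.
v = 1490 ft/s = 454.2 m/s; f = 0.869 Hz.
λ = 522.6 m
522.6 m × (1 km / 1000 m) = 0.5226 km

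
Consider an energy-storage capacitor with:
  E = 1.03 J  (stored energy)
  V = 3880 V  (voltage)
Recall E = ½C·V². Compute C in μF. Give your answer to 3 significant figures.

Solving E = ½C·V² for C: C = 2E/V².
E = 1.03 J; V = 3880 V.
C = 1.368×10^-7 F
1.368×10^-7 F × (1 μF / 1.000×10^-6 F) = 0.1368 μF

0.137 μF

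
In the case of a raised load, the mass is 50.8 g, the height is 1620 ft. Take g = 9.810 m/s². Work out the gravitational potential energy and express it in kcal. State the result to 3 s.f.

PE is given directly by: PE = mgh.
m = 50.8 g = 0.05080 kg; h = 1620 ft = 493.8 m; g = 9.810 m/s².
PE = 246.1 J
246.1 J × (1 kcal / 4184 J) = 0.05881 kcal

0.0588 kcal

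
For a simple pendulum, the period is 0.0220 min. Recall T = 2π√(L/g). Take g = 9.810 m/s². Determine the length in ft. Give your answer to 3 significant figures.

Solving T = 2π√(L/g) for L: L = g·(T/2π)².
T = 0.0220 min = 1.320 s; g = 9.810 m/s².
L = 0.4330 m
0.4330 m × (1 ft / 0.3048 m) = 1.421 ft

1.42 ft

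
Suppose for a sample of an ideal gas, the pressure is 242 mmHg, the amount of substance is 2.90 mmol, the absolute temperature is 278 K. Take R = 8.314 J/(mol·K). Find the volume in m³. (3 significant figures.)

From the ideal-gas law: V = nRT/P.
P = 242 mmHg = 32264 Pa; n = 2.90 mmol = 0.002900 mol; T = 278 K; R = 8.314 J/(mol·K).
V = 2.077×10^-4 m³

2.08×10^-4 m³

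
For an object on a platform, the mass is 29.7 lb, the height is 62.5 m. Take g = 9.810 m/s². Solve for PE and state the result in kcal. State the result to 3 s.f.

1.97 kcal

PE is given directly by: PE = mgh.
m = 29.7 lb = 13.47 kg; h = 62.5 m; g = 9.810 m/s².
PE = 8260 J  (the unit combination reduces to kg·m²/s² = J)
8260 J × (1 kcal / 4184 J) = 1.974 kcal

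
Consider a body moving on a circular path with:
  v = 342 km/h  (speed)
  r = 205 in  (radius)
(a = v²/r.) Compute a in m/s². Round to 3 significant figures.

1730 m/s²

Directly: a = v²/r.
v = 342 km/h = 95.00 m/s; r = 205 in = 5.207 m.
a = 1733 m/s²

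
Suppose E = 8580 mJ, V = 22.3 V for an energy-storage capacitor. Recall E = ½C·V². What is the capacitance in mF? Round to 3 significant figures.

34.5 mF

Solving E = ½C·V² for C: C = 2E/V².
E = 8580 mJ = 8.580 J; V = 22.3 V.
C = 0.03451 F
0.03451 F × (1 mF / 0.001000 F) = 34.51 mF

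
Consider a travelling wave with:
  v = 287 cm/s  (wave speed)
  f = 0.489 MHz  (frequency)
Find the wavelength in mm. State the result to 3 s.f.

0.00587 mm

Solving v = f·λ for λ: λ = v/f.
v = 287 cm/s = 2.870 m/s; f = 0.489 MHz = 4.890×10^5 Hz.
λ = 5.869×10^-6 m
5.869×10^-6 m × (1 mm / 0.001000 m) = 0.005869 mm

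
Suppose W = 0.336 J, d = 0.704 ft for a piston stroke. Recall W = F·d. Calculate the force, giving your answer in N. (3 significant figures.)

1.57 N

Solving W = F·d for F: F = W/d.
W = 0.336 J; d = 0.704 ft = 0.2146 m.
F = 1.566 N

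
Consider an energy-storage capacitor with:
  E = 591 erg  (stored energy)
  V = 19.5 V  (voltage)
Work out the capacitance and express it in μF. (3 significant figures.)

0.311 μF

Solving E = ½C·V² for C: C = 2E/V².
E = 591 erg = 5.910×10^-5 J; V = 19.5 V.
C = 3.108×10^-7 F
3.108×10^-7 F × (1 μF / 1.000×10^-6 F) = 0.3108 μF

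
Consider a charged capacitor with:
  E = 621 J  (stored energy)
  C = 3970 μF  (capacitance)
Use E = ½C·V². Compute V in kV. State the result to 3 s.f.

0.559 kV

Solving E = ½C·V² for V: V = √(2E/C).
E = 621 J; C = 3970 μF = 0.003970 F.
V = 559.3 V
559.3 V × (1 kV / 1000 V) = 0.5593 kV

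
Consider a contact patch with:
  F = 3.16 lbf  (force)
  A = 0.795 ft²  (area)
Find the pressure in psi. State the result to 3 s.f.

P is given directly by: P = F/A.
F = 3.16 lbf = 14.06 N; A = 0.795 ft² = 0.07386 m².
P = 190.3 Pa  (the unit combination reduces to kg/(m·s²) = Pa)
190.3 Pa × (1 psi / 6895 Pa) = 0.02760 psi

0.0276 psi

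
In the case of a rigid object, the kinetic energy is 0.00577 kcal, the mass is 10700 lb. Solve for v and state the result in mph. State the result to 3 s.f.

Solving KE = ½mv² for v: v = √(2·KE/m).
KE = 0.00577 kcal = 24.14 J; m = 10700 lb = 4853 kg.
v = 0.09974 m/s
0.09974 m/s × (1 mph / 0.4470 m/s) = 0.2231 mph

0.223 mph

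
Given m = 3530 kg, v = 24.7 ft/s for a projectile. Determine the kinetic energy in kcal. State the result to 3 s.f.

Directly: KE = ½mv².
m = 3530 kg; v = 24.7 ft/s = 7.529 m/s.
KE = 1.000×10^5 J
1.000×10^5 J × (1 kcal / 4184 J) = 23.91 kcal

23.9 kcal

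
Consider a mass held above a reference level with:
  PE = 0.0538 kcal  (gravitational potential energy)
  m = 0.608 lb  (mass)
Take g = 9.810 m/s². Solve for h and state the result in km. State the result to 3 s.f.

0.0832 km

Solving PE = m·g·h for h: h = PE/(m·g).
PE = 0.0538 kcal = 225.1 J; m = 0.608 lb = 0.2758 kg; g = 9.810 m/s².
h = 83.20 m
83.20 m × (1 km / 1000 m) = 0.08320 km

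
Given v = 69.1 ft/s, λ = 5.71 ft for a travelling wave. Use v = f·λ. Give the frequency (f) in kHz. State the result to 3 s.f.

0.0121 kHz

Solving v = f·λ for f: f = v/λ.
v = 69.1 ft/s = 21.06 m/s; λ = 5.71 ft = 1.740 m.
f = 12.10 Hz
12.10 Hz × (1 kHz / 1000 Hz) = 0.01210 kHz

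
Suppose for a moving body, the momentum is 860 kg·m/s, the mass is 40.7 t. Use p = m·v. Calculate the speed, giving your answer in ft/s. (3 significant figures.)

Solving p = m·v for v: v = p/m.
p = 860 kg·m/s; m = 40.7 t = 40700 kg.
v = 0.02113 m/s
0.02113 m/s × (1 ft/s / 0.3048 m/s) = 0.06932 ft/s

0.0693 ft/s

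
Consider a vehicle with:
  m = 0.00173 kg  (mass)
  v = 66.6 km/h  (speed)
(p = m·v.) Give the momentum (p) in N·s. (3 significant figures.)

Directly: p = mv.
m = 0.00173 kg; v = 66.6 km/h = 18.50 m/s.
p = 0.03200 kg·m/s
Since 1 N·s = 1 kg·m/s, 0.03200 N·s.

0.0320 N·s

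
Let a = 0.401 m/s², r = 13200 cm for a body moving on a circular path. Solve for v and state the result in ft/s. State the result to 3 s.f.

Rearranging a = v²/r for v: v = √(a·r).
a = 0.401 m/s²; r = 13200 cm = 132.0 m.
v = 7.275 m/s
7.275 m/s × (1 ft/s / 0.3048 m/s) = 23.87 ft/s

23.9 ft/s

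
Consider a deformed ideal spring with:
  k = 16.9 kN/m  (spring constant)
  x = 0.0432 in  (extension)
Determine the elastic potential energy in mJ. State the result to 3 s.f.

10.2 mJ

Directly: U = ½kx².
k = 16.9 kN/m = 16900 N/m; x = 0.0432 in = 0.001097 m.
U = 0.01017 J  (the unit combination reduces to kg·m²/s² = J)
0.01017 J × (1 mJ / 0.001000 J) = 10.17 mJ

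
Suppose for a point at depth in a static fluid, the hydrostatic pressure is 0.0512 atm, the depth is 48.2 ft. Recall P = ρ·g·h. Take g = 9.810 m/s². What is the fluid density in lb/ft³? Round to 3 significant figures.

Solving P = ρ·g·h for ρ: ρ = P/(g·h).
P = 0.0512 atm = 5188 Pa; h = 48.2 ft = 14.69 m; g = 9.810 m/s².
ρ = 36.00 kg/m³
36.00 kg/m³ × (1 lb/ft³ / 16.02 kg/m³) = 2.247 lb/ft³

2.25 lb/ft³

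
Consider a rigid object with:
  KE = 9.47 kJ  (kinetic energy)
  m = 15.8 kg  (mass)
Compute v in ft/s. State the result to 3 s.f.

114 ft/s

Rearranging KE = ½mv² for v: v = √(2·KE/m).
KE = 9.47 kJ = 9470 J; m = 15.8 kg.
v = 34.62 m/s
34.62 m/s × (1 ft/s / 0.3048 m/s) = 113.6 ft/s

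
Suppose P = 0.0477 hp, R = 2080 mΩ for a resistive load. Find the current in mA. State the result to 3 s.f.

4140 mA

Rearranging: I = √(P/R).
P = 0.0477 hp = 35.57 W; R = 2080 mΩ = 2.080 Ω.
I = 4.135 A
4.135 A × (1 mA / 0.001000 A) = 4135 mA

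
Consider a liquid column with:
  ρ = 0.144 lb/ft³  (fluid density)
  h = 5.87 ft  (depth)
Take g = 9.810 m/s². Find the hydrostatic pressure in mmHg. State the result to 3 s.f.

P is given directly by: P = ρgh.
ρ = 0.144 lb/ft³ = 2.307 kg/m³; h = 5.87 ft = 1.789 m; g = 9.810 m/s².
P = 40.49 Pa
40.49 Pa × (1 mmHg / 133.3 Pa) = 0.3037 mmHg

0.304 mmHg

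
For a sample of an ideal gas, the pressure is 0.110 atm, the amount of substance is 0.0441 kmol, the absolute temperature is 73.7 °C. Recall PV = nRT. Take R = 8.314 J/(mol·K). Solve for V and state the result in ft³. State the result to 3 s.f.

403 ft³

Rearranging: V = nRT/P.
P = 0.110 atm = 11146 Pa; n = 0.0441 kmol = 44.10 mol; T = 73.7 °C = 346.8 K; R = 8.314 J/(mol·K).
V = 11.41 m³
11.41 m³ × (1 ft³ / 0.02832 m³) = 402.9 ft³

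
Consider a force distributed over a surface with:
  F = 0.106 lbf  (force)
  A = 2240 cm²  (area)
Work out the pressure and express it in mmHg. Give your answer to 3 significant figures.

P is given directly by: P = F/A.
F = 0.106 lbf = 0.4715 N; A = 2240 cm² = 0.2240 m².
P = 2.105 Pa
2.105 Pa × (1 mmHg / 133.3 Pa) = 0.01579 mmHg

0.0158 mmHg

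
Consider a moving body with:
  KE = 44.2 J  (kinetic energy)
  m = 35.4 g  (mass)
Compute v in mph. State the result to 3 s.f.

Rearranging KE = ½mv² for v: v = √(2·KE/m).
KE = 44.2 J; m = 35.4 g = 0.03540 kg.
v = 49.97 m/s
49.97 m/s × (1 mph / 0.4470 m/s) = 111.8 mph

112 mph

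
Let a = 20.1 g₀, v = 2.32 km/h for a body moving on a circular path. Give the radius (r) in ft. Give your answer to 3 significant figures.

0.00691 ft

Rearranging a = v²/r for r: r = v²/a.
a = 20.1 g₀ = 197.1 m/s²; v = 2.32 km/h = 0.6444 m/s.
r = 0.002107 m
0.002107 m × (1 ft / 0.3048 m) = 0.006913 ft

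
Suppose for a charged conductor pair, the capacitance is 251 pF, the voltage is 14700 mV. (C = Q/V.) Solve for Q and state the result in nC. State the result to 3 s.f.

Rearranging C = Q/V for Q: Q = CV.
C = 251 pF = 2.510×10^-10 F; V = 14700 mV = 14.70 V.
Q = 3.690×10^-9 C
3.690×10^-9 C × (1 nC / 1.000×10^-9 C) = 3.690 nC

3.69 nC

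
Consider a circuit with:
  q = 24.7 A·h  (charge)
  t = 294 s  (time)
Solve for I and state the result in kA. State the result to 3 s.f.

0.302 kA

Rearranging q = I·t for I: I = q/t.
q = 24.7 A·h = 88920 C; t = 294 s.
I = 302.4 A
302.4 A × (1 kA / 1000 A) = 0.3024 kA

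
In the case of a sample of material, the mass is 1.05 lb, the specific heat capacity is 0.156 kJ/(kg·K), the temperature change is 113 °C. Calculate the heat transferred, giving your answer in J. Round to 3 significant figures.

Directly: Q = mcΔT.
m = 1.05 lb = 0.4763 kg; c = 0.156 kJ/(kg·K) = 156.0 J/(kg·K); ΔT = 113 °C = 113.0 K.
Q = 8396 J

8400 J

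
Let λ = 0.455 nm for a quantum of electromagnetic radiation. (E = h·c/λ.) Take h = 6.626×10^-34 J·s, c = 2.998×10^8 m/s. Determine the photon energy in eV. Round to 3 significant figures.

2720 eV

Directly: E = hc/λ.
λ = 0.455 nm = 4.550×10^-10 m; h = 6.626×10^-34 J·s; c = 2.998×10^8 m/s.
E = 4.366×10^-16 J  (the unit combination reduces to kg·m²/s² = J)
4.366×10^-16 J × (1 eV / 1.602×10^-19 J) = 2725 eV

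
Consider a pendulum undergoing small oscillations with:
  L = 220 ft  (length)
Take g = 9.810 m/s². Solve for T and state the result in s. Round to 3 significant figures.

Directly: T = 2π√(L/g).
L = 220 ft = 67.06 m; g = 9.810 m/s².
T = 16.43 s

16.4 s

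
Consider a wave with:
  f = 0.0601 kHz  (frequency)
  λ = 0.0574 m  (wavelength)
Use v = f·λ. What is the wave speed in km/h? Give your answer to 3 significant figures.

v is given directly by: v = fλ.
f = 0.0601 kHz = 60.10 Hz; λ = 0.0574 m.
v = 3.450 m/s
3.450 m/s × (1 km/h / 0.2778 m/s) = 12.42 km/h

12.4 km/h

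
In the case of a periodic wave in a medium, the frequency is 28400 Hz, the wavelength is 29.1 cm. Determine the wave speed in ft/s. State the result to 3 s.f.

v is given directly by: v = fλ.
f = 28400 Hz; λ = 29.1 cm = 0.2910 m.
v = 8264 m/s
8264 m/s × (1 ft/s / 0.3048 m/s) = 27114 ft/s

27100 ft/s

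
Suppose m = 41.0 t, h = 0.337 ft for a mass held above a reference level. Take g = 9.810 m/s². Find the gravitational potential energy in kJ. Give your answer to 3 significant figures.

41.3 kJ

PE is given directly by: PE = mgh.
m = 41.0 t = 41000 kg; h = 0.337 ft = 0.1027 m; g = 9.810 m/s².
PE = 41314 J
41314 J × (1 kJ / 1000 J) = 41.31 kJ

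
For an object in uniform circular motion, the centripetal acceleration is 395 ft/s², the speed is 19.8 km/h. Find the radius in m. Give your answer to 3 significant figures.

0.251 m

Solving a = v²/r for r: r = v²/a.
a = 395 ft/s² = 120.4 m/s²; v = 19.8 km/h = 5.500 m/s.
r = 0.2513 m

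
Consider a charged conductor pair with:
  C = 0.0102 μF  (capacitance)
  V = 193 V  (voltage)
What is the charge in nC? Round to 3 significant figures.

Rearranging: Q = CV.
C = 0.0102 μF = 1.020×10^-8 F; V = 193 V.
Q = 1.969×10^-6 C  (the unit combination reduces to A·s = C)
1.969×10^-6 C × (1 nC / 1.000×10^-9 C) = 1969 nC

1970 nC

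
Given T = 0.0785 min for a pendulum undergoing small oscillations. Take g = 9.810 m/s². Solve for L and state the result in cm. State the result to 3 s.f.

551 cm

Rearranging: L = g·(T/2π)².
T = 0.0785 min = 4.710 s; g = 9.810 m/s².
L = 5.513 m
5.513 m × (1 cm / 0.01000 m) = 551.3 cm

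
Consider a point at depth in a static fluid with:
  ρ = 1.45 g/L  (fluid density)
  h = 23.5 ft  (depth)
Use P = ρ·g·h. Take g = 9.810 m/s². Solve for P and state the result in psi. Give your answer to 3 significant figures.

Directly: P = ρgh.
ρ = 1.45 g/L = 1.450 kg/m³; h = 23.5 ft = 7.163 m; g = 9.810 m/s².
P = 101.9 Pa
101.9 Pa × (1 psi / 6895 Pa) = 0.01478 psi

0.0148 psi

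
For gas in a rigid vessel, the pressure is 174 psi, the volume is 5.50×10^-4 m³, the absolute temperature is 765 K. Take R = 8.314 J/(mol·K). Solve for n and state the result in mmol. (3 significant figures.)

Rearranging PV = nRT for n: n = PV/(RT).
P = 174 psi = 1.200×10^6 Pa; V = 5.50×10^-4 m³; T = 765 K; R = 8.314 J/(mol·K).
n = 0.1037 mol
0.1037 mol × (1 mmol / 0.001000 mol) = 103.7 mmol

104 mmol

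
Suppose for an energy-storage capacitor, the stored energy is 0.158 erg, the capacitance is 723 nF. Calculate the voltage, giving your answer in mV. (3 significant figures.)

209 mV

Rearranging: V = √(2E/C).
E = 0.158 erg = 1.580×10^-8 J; C = 723 nF = 7.230×10^-7 F.
V = 0.2091 V
0.2091 V × (1 mV / 0.001000 V) = 209.1 mV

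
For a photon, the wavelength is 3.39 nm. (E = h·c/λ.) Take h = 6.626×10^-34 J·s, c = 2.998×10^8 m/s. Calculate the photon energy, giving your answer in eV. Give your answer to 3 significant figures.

366 eV

E is given directly by: E = hc/λ.
λ = 3.39 nm = 3.390×10^-9 m; h = 6.626×10^-34 J·s; c = 2.998×10^8 m/s.
E = 5.860×10^-17 J  (the unit combination reduces to kg·m²/s² = J)
5.860×10^-17 J × (1 eV / 1.602×10^-19 J) = 365.7 eV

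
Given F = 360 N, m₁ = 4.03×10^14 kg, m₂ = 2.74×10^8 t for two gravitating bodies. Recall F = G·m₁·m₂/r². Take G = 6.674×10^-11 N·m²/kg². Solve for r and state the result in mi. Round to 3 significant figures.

2810 mi

Solving F = G·m₁·m₂/r² for r: r = √(G·m₁m₂/F).
F = 360 N; m₁ = 4.03×10^14 kg; m₂ = 2.74×10^8 t = 2.740×10^11 kg; G = 6.674×10^-11 N·m²/kg².
r = 4.524×10^6 m
4.524×10^6 m × (1 mi / 1609 m) = 2811 mi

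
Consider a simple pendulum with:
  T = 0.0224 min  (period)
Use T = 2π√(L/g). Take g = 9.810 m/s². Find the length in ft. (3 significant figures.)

1.47 ft

Rearranging: L = g·(T/2π)².
T = 0.0224 min = 1.344 s; g = 9.810 m/s².
L = 0.4489 m
0.4489 m × (1 ft / 0.3048 m) = 1.473 ft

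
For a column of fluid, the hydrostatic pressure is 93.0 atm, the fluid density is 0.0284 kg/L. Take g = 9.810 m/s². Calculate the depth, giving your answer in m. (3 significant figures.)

33800 m

Solving P = ρ·g·h for h: h = P/(ρ·g).
P = 93.0 atm = 9.423×10^6 Pa; ρ = 0.0284 kg/L = 28.40 kg/m³; g = 9.810 m/s².
h = 33823 m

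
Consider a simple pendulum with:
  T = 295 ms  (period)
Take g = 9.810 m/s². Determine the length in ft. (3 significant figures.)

Rearranging: L = g·(T/2π)².
T = 295 ms = 0.2950 s; g = 9.810 m/s².
L = 0.02162 m
0.02162 m × (1 ft / 0.3048 m) = 0.07095 ft

0.0709 ft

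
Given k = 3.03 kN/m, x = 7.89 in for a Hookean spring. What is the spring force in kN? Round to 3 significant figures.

0.607 kN

From Hooke's law: F = kx.
k = 3.03 kN/m = 3030 N/m; x = 7.89 in = 0.2004 m.
F = 607.2 N
607.2 N × (1 kN / 1000 N) = 0.6072 kN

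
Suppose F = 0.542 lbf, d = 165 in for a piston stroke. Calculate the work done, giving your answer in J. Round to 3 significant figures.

10.1 J

Directly: W = F·d.
F = 0.542 lbf = 2.411 N; d = 165 in = 4.191 m.
W = 10.10 J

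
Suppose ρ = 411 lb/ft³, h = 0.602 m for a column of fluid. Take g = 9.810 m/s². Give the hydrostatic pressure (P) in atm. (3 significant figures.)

0.384 atm

Directly: P = ρgh.
ρ = 411 lb/ft³ = 6584 kg/m³; h = 0.602 m; g = 9.810 m/s².
P = 38880 Pa
38880 Pa × (1 atm / 1.013×10^5 Pa) = 0.3837 atm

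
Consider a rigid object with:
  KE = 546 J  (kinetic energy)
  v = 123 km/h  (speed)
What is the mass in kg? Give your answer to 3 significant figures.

Solving KE = ½mv² for m: m = 2·KE/v².
KE = 546 J; v = 123 km/h = 34.17 m/s.
m = 0.9354 kg

0.935 kg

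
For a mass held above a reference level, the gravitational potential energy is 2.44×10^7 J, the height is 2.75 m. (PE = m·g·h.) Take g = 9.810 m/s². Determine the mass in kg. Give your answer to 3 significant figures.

Rearranging: m = PE/(g·h).
PE = 2.44×10^7 J; h = 2.75 m; g = 9.810 m/s².
m = 9.045×10^5 kg

9.04×10^5 kg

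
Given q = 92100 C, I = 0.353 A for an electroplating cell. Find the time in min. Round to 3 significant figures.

4350 min

Rearranging: t = q/I.
q = 92100 C; I = 0.353 A.
t = 2.609×10^5 s
2.609×10^5 s × (1 min / 60.00 s) = 4348 min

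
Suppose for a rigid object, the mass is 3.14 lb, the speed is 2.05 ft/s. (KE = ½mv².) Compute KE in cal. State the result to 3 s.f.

Directly: KE = ½mv².
m = 3.14 lb = 1.424 kg; v = 2.05 ft/s = 0.6248 m/s.
KE = 0.2780 J  (the unit combination reduces to kg·m²/s² = J)
0.2780 J × (1 cal / 4.184 J) = 0.06645 cal

0.0665 cal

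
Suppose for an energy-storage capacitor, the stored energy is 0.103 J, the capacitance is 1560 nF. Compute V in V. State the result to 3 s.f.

Rearranging: V = √(2E/C).
E = 0.103 J; C = 1560 nF = 1.560×10^-6 F.
V = 363.4 V  (the unit combination reduces to kg·m²/(A·s³) = V)

363 V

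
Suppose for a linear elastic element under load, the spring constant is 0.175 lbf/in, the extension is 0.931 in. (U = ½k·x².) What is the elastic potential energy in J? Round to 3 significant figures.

Directly: U = ½kx².
k = 0.175 lbf/in = 30.65 N/m; x = 0.931 in = 0.02365 m.
U = 0.008569 J

0.00857 J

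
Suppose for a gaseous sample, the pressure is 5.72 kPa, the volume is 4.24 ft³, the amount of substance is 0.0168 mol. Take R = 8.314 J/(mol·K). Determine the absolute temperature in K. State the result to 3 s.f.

Rearranging PV = nRT for T: T = PV/(nR).
P = 5.72 kPa = 5720 Pa; V = 4.24 ft³ = 0.1201 m³; n = 0.0168 mol; R = 8.314 J/(mol·K).
T = 4917 K

4920 K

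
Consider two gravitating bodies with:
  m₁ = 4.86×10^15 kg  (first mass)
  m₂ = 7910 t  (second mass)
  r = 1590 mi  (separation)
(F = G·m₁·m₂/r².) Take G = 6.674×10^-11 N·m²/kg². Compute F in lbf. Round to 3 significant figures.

0.0881 lbf

Directly: F = Gm₁m₂/r².
m₁ = 4.86×10^15 kg; m₂ = 7910 t = 7.910×10^6 kg; r = 1590 mi = 2.559×10^6 m; G = 6.674×10^-11 N·m²/kg².
F = 0.3918 N
0.3918 N × (1 lbf / 4.448 N) = 0.08809 lbf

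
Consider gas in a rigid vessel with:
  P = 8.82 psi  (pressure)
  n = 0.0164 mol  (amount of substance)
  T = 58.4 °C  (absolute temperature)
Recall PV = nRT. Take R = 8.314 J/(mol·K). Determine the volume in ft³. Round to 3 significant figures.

0.0263 ft³

Rearranging PV = nRT for V: V = nRT/P.
P = 8.82 psi = 60812 Pa; n = 0.0164 mol; T = 58.4 °C = 331.5 K; R = 8.314 J/(mol·K).
V = 7.434×10^-4 m³
7.434×10^-4 m³ × (1 ft³ / 0.02832 m³) = 0.02625 ft³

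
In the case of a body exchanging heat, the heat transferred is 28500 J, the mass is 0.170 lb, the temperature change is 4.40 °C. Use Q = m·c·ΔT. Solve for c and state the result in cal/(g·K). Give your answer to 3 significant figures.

Rearranging: c = Q/(m·ΔT).
Q = 28500 J; m = 0.170 lb = 0.07711 kg; ΔT = 4.40 °C = 4.400 K.
c = 84000 J/(kg·K)
84000 J/(kg·K) × (1 cal/(g·K) / 4184 J/(kg·K)) = 20.08 cal/(g·K)

20.1 cal/(g·K)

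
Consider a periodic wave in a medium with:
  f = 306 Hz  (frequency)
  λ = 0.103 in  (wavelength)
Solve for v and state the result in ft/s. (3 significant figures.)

v is given directly by: v = fλ.
f = 306 Hz; λ = 0.103 in = 0.002616 m.
v = 0.8006 m/s
0.8006 m/s × (1 ft/s / 0.3048 m/s) = 2.626 ft/s

2.63 ft/s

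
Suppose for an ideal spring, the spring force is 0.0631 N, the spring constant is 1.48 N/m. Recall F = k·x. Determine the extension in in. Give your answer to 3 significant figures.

1.68 in

Solving F = k·x for x: x = F/k.
F = 0.0631 N; k = 1.48 N/m.
x = 0.04264 m
0.04264 m × (1 in / 0.02540 m) = 1.679 in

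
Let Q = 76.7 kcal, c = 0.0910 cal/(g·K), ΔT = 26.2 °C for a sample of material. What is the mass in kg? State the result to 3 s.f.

32.2 kg

Solving Q = m·c·ΔT for m: m = Q/(c·ΔT).
Q = 76.7 kcal = 3.209×10^5 J; c = 0.0910 cal/(g·K) = 380.7 J/(kg·K); ΔT = 26.2 °C = 26.20 K.
m = 32.17 kg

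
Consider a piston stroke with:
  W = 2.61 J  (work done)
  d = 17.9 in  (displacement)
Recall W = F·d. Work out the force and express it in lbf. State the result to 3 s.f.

1.29 lbf

Rearranging W = F·d for F: F = W/d.
W = 2.61 J; d = 17.9 in = 0.4547 m.
F = 5.741 N
5.741 N × (1 lbf / 4.448 N) = 1.291 lbf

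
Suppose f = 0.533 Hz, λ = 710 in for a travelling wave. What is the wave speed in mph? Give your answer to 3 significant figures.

v is given directly by: v = fλ.
f = 0.533 Hz; λ = 710 in = 18.03 m.
v = 9.612 m/s
9.612 m/s × (1 mph / 0.4470 m/s) = 21.50 mph

21.5 mph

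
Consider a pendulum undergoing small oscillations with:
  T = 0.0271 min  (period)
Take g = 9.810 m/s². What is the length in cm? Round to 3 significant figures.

65.7 cm

Solving T = 2π√(L/g) for L: L = g·(T/2π)².
T = 0.0271 min = 1.626 s; g = 9.810 m/s².
L = 0.6570 m
0.6570 m × (1 cm / 0.01000 m) = 65.70 cm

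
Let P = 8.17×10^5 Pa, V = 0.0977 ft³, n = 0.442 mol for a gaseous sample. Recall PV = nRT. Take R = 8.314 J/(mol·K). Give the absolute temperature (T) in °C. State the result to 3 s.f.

Rearranging PV = nRT for T: T = PV/(nR).
P = 8.17×10^5 Pa; V = 0.0977 ft³ = 0.002767 m³; n = 0.442 mol; R = 8.314 J/(mol·K).
T = 615.1 K
615.1 K − 273.15 = 341.9 °C

342 °C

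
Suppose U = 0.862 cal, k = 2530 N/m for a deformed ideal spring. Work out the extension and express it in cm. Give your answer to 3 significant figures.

5.34 cm

Rearranging U = ½k·x² for x: x = √(2U/k).
U = 0.862 cal = 3.607 J; k = 2530 N/m.
x = 0.05340 m
0.05340 m × (1 cm / 0.01000 m) = 5.340 cm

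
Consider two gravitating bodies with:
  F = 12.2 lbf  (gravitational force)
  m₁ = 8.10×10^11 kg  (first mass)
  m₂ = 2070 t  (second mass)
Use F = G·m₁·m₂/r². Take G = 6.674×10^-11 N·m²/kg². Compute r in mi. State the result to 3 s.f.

0.892 mi

Solving F = G·m₁·m₂/r² for r: r = √(G·m₁m₂/F).
F = 12.2 lbf = 54.27 N; m₁ = 8.10×10^11 kg; m₂ = 2070 t = 2.070×10^6 kg; G = 6.674×10^-11 N·m²/kg².
r = 1436 m
1436 m × (1 mi / 1609 m) = 0.8923 mi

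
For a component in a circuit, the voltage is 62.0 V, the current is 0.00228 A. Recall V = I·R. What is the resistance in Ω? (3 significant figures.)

27200 Ω

From Ohm's law: R = V/I.
V = 62.0 V; I = 0.00228 A.
R = 27193 Ω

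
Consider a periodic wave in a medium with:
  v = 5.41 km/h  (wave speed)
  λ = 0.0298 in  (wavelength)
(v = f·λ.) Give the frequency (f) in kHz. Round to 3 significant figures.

1.99 kHz

Rearranging: f = v/λ.
v = 5.41 km/h = 1.503 m/s; λ = 0.0298 in = 7.569×10^-4 m.
f = 1985 Hz
1985 Hz × (1 kHz / 1000 Hz) = 1.985 kHz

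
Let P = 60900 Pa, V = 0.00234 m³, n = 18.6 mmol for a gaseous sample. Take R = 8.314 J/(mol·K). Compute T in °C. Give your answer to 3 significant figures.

648 °C

Solving PV = nRT for T: T = PV/(nR).
P = 60900 Pa; V = 0.00234 m³; n = 18.6 mmol = 0.01860 mol; R = 8.314 J/(mol·K).
T = 921.5 K
921.5 K − 273.15 = 648.4 °C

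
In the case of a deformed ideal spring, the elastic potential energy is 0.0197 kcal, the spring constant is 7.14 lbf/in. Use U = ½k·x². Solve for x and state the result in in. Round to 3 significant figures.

Solving U = ½k·x² for x: x = √(2U/k).
U = 0.0197 kcal = 82.42 J; k = 7.14 lbf/in = 1250 N/m.
x = 0.3631 m
0.3631 m × (1 in / 0.02540 m) = 14.30 in

14.3 in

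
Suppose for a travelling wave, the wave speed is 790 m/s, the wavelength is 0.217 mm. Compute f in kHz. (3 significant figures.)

3640 kHz

Solving v = f·λ for f: f = v/λ.
v = 790 m/s; λ = 0.217 mm = 2.170×10^-4 m.
f = 3.641×10^6 Hz
3.641×10^6 Hz × (1 kHz / 1000 Hz) = 3641 kHz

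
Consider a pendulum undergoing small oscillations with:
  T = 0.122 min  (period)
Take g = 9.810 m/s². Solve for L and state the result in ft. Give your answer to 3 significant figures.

43.7 ft

Solving T = 2π√(L/g) for L: L = g·(T/2π)².
T = 0.122 min = 7.320 s; g = 9.810 m/s².
L = 13.31 m
13.31 m × (1 ft / 0.3048 m) = 43.68 ft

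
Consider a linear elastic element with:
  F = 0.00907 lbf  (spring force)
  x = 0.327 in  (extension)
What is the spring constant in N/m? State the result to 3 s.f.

From Hooke's law: k = F/x.
F = 0.00907 lbf = 0.04035 N; x = 0.327 in = 0.008306 m.
k = 4.857 N/m

4.86 N/m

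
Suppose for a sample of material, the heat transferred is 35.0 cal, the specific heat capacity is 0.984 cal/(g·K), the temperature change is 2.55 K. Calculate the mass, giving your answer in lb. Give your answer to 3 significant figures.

0.0308 lb

Rearranging Q = m·c·ΔT for m: m = Q/(c·ΔT).
Q = 35.0 cal = 146.4 J; c = 0.984 cal/(g·K) = 4117 J/(kg·K); ΔT = 2.55 K.
m = 0.01395 kg
0.01395 kg × (1 lb / 0.4536 kg) = 0.03075 lb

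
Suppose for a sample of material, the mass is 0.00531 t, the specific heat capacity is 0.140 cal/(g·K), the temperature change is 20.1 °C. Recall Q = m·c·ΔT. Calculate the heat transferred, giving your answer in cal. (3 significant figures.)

14900 cal

Q is given directly by: Q = mcΔT.
m = 0.00531 t = 5.310 kg; c = 0.140 cal/(g·K) = 585.8 J/(kg·K); ΔT = 20.1 °C = 20.10 K.
Q = 62519 J
62519 J × (1 cal / 4.184 J) = 14942 cal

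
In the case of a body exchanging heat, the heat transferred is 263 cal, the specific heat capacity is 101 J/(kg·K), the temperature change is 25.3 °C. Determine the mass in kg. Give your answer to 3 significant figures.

Rearranging: m = Q/(c·ΔT).
Q = 263 cal = 1100 J; c = 101 J/(kg·K); ΔT = 25.3 °C = 25.30 K.
m = 0.4306 kg

0.431 kg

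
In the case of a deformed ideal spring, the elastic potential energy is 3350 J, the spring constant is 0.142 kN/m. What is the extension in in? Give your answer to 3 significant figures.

270 in

Rearranging U = ½k·x² for x: x = √(2U/k).
U = 3350 J; k = 0.142 kN/m = 142.0 N/m.
x = 6.869 m
6.869 m × (1 in / 0.02540 m) = 270.4 in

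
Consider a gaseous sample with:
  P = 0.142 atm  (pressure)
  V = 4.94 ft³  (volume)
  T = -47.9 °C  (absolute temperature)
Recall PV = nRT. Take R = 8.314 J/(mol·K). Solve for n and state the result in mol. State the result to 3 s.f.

Rearranging: n = PV/(RT).
P = 0.142 atm = 14388 Pa; V = 4.94 ft³ = 0.1399 m³; T = -47.9 °C = 225.2 K; R = 8.314 J/(mol·K).
n = 1.075 mol

1.07 mol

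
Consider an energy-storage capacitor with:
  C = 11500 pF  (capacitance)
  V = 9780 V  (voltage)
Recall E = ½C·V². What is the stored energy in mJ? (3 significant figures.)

E is given directly by: E = ½CV².
C = 11500 pF = 1.150×10^-8 F; V = 9780 V.
E = 0.5500 J  (the unit combination reduces to kg·m²/s² = J)
0.5500 J × (1 mJ / 0.001000 J) = 550.0 mJ

550 mJ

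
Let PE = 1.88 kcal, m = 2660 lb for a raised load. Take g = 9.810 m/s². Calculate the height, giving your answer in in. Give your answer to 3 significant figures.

Solving PE = m·g·h for h: h = PE/(m·g).
PE = 1.88 kcal = 7866 J; m = 2660 lb = 1207 kg; g = 9.810 m/s².
h = 0.6646 m
0.6646 m × (1 in / 0.02540 m) = 26.16 in

26.2 in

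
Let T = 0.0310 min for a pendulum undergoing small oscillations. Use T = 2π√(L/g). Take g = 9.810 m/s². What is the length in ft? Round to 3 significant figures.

Rearranging T = 2π√(L/g) for L: L = g·(T/2π)².
T = 0.0310 min = 1.860 s; g = 9.810 m/s².
L = 0.8597 m
0.8597 m × (1 ft / 0.3048 m) = 2.820 ft

2.82 ft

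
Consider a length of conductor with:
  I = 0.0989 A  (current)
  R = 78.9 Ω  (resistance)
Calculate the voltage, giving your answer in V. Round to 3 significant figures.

Directly: V = IR.
I = 0.0989 A; R = 78.9 Ω.
V = 7.803 V

7.80 V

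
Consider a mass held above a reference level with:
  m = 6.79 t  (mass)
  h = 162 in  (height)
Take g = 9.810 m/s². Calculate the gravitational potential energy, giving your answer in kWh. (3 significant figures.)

Directly: PE = mgh.
m = 6.79 t = 6790 kg; h = 162 in = 4.115 m; g = 9.810 m/s².
PE = 2.741×10^5 J
2.741×10^5 J × (1 kWh / 3.600×10^6 J) = 0.07614 kWh

0.0761 kWh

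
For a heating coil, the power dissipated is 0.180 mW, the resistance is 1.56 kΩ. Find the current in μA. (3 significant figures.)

Rearranging: I = √(P/R).
P = 0.180 mW = 1.800×10^-4 W; R = 1.56 kΩ = 1560 Ω.
I = 3.397×10^-4 A
3.397×10^-4 A × (1 μA / 1.000×10^-6 A) = 339.7 μA

340 μA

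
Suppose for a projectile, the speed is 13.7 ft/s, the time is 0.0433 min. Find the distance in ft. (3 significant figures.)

35.6 ft

Rearranging: d = v·t.
v = 13.7 ft/s = 4.176 m/s; t = 0.0433 min = 2.598 s.
d = 10.85 m
10.85 m × (1 ft / 0.3048 m) = 35.59 ft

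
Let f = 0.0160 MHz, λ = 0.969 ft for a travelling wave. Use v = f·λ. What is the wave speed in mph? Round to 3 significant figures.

10600 mph

Directly: v = fλ.
f = 0.0160 MHz = 16000 Hz; λ = 0.969 ft = 0.2954 m.
v = 4726 m/s
4726 m/s × (1 mph / 0.4470 m/s) = 10571 mph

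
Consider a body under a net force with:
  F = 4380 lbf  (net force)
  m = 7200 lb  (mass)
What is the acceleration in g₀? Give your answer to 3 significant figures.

Rearranging F = m·a for a: a = F/m.
F = 4380 lbf = 19483 N; m = 7200 lb = 3266 kg.
a = 5.966 m/s²
5.966 m/s² × (1 g₀ / 9.807 m/s²) = 0.6083 g₀

0.608 g₀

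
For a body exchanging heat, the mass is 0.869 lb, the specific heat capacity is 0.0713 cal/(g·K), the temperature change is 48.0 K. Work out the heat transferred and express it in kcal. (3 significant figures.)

1.35 kcal

Directly: Q = mcΔT.
m = 0.869 lb = 0.3942 kg; c = 0.0713 cal/(g·K) = 298.3 J/(kg·K); ΔT = 48.0 K.
Q = 5644 J
5644 J × (1 kcal / 4184 J) = 1.349 kcal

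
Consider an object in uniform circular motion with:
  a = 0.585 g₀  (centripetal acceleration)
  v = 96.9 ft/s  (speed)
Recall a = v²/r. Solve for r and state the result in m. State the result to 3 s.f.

Rearranging: r = v²/a.
a = 0.585 g₀ = 5.737 m/s²; v = 96.9 ft/s = 29.54 m/s.
r = 152.1 m

152 m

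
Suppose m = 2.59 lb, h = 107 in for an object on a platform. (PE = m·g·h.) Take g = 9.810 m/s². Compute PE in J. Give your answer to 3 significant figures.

31.3 J

PE is given directly by: PE = mgh.
m = 2.59 lb = 1.175 kg; h = 107 in = 2.718 m; g = 9.810 m/s².
PE = 31.32 J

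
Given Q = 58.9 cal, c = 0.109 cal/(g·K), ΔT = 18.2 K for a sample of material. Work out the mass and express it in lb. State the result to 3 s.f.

0.0655 lb

Rearranging: m = Q/(c·ΔT).
Q = 58.9 cal = 246.4 J; c = 0.109 cal/(g·K) = 456.1 J/(kg·K); ΔT = 18.2 K.
m = 0.02969 kg
0.02969 kg × (1 lb / 0.4536 kg) = 0.06546 lb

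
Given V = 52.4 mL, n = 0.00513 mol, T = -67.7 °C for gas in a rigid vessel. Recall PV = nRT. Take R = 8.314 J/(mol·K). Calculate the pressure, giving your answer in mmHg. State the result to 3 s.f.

1250 mmHg

P is given directly by: P = nRT/V.
V = 52.4 mL = 5.240×10^-5 m³; n = 0.00513 mol; T = -67.7 °C = 205.4 K; R = 8.314 J/(mol·K).
P = 1.672×10^5 Pa  (the unit combination reduces to kg/(m·s²) = Pa)
1.672×10^5 Pa × (1 mmHg / 133.3 Pa) = 1254 mmHg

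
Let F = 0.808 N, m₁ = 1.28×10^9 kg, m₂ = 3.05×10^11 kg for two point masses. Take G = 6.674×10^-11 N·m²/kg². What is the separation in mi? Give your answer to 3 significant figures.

From Newton's law of gravitation: r = √(G·m₁m₂/F).
F = 0.808 N; m₁ = 1.28×10^9 kg; m₂ = 3.05×10^11 kg; G = 6.674×10^-11 N·m²/kg².
r = 1.796×10^5 m
1.796×10^5 m × (1 mi / 1609 m) = 111.6 mi

112 mi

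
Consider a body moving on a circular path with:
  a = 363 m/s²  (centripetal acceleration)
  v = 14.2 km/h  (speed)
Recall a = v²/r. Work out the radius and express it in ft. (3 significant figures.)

Rearranging: r = v²/a.
a = 363 m/s²; v = 14.2 km/h = 3.944 m/s.
r = 0.04286 m
0.04286 m × (1 ft / 0.3048 m) = 0.1406 ft

0.141 ft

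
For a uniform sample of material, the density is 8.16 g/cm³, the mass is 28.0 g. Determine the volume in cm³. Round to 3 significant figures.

3.43 cm³

Rearranging ρ = m/V for V: V = m/ρ.
ρ = 8.16 g/cm³ = 8160 kg/m³; m = 28.0 g = 0.02800 kg.
V = 3.431×10^-6 m³
3.431×10^-6 m³ × (1 cm³ / 1.000×10^-6 m³) = 3.431 cm³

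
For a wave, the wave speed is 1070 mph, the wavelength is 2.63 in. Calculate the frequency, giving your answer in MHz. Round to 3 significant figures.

Rearranging v = f·λ for f: f = v/λ.
v = 1070 mph = 478.3 m/s; λ = 2.63 in = 0.06680 m.
f = 7160 Hz
7160 Hz × (1 MHz / 1.000×10^6 Hz) = 0.007160 MHz

0.00716 MHz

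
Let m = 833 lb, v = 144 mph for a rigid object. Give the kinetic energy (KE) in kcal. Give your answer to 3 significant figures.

Directly: KE = ½mv².
m = 833 lb = 377.8 kg; v = 144 mph = 64.37 m/s.
KE = 7.829×10^5 J  (the unit combination reduces to kg·m²/s² = J)
7.829×10^5 J × (1 kcal / 4184 J) = 187.1 kcal

187 kcal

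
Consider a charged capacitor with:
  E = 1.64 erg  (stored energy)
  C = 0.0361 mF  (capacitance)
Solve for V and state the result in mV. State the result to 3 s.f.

Solving E = ½C·V² for V: V = √(2E/C).
E = 1.64 erg = 1.640×10^-7 J; C = 0.0361 mF = 3.610×10^-5 F.
V = 0.09532 V
0.09532 V × (1 mV / 0.001000 V) = 95.32 mV

95.3 mV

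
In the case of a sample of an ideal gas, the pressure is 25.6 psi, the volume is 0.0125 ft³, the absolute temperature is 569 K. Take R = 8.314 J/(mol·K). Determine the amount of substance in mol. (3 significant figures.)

From the ideal-gas law: n = PV/(RT).
P = 25.6 psi = 1.765×10^5 Pa; V = 0.0125 ft³ = 3.540×10^-4 m³; T = 569 K; R = 8.314 J/(mol·K).
n = 0.01321 mol

0.0132 mol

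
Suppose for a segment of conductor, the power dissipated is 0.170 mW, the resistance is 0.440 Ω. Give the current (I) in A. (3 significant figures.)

0.0197 A

Rearranging P = I²R for I: I = √(P/R).
P = 0.170 mW = 1.700×10^-4 W; R = 0.440 Ω.
I = 0.01966 A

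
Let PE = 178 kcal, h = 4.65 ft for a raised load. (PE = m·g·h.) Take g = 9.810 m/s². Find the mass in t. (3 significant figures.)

53.6 t

Rearranging: m = PE/(g·h).
PE = 178 kcal = 7.448×10^5 J; h = 4.65 ft = 1.417 m; g = 9.810 m/s².
m = 53564 kg
53564 kg × (1 t / 1000 kg) = 53.56 t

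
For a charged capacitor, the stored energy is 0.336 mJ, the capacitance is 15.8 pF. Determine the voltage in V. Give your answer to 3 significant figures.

6520 V

Solving E = ½C·V² for V: V = √(2E/C).
E = 0.336 mJ = 3.360×10^-4 J; C = 15.8 pF = 1.580×10^-11 F.
V = 6522 V  (the unit combination reduces to kg·m²/(A·s³) = V)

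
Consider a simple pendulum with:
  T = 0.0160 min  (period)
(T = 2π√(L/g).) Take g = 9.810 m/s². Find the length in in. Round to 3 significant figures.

Rearranging: L = g·(T/2π)².
T = 0.0160 min = 0.9600 s; g = 9.810 m/s².
L = 0.2290 m
0.2290 m × (1 in / 0.02540 m) = 9.016 in

9.02 in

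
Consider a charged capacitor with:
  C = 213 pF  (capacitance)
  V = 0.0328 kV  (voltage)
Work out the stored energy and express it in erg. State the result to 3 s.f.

Directly: E = ½CV².
C = 213 pF = 2.130×10^-10 F; V = 0.0328 kV = 32.80 V.
E = 1.146×10^-7 J
1.146×10^-7 J × (1 erg / 1.000×10^-7 J) = 1.146 erg

1.15 erg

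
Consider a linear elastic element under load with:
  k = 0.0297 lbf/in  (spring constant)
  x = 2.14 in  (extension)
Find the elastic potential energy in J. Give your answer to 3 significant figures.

Directly: U = ½kx².
k = 0.0297 lbf/in = 5.201 N/m; x = 2.14 in = 0.05436 m.
U = 0.007684 J

0.00768 J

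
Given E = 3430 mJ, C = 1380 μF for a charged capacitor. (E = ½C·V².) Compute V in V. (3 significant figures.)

Solving E = ½C·V² for V: V = √(2E/C).
E = 3430 mJ = 3.430 J; C = 1380 μF = 0.001380 F.
V = 70.51 V

70.5 V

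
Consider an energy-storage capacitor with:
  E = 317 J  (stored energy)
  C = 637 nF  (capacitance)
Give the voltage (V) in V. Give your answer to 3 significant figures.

31500 V

Rearranging E = ½C·V² for V: V = √(2E/C).
E = 317 J; C = 637 nF = 6.370×10^-7 F.
V = 31548 V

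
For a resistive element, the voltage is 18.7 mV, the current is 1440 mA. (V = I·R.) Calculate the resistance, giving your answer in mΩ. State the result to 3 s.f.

Solving V = I·R for R: R = V/I.
V = 18.7 mV = 0.01870 V; I = 1440 mA = 1.440 A.
R = 0.01299 Ω
0.01299 Ω × (1 mΩ / 0.001000 Ω) = 12.99 mΩ

13.0 mΩ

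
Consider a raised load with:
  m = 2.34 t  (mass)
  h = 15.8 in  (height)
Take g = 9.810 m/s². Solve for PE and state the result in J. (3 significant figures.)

9210 J

Directly: PE = mgh.
m = 2.34 t = 2340 kg; h = 15.8 in = 0.4013 m; g = 9.810 m/s².
PE = 9212 J  (the unit combination reduces to kg·m²/s² = J)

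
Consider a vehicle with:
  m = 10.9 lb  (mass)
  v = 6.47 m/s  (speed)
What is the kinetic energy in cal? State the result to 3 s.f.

24.7 cal

Directly: KE = ½mv².
m = 10.9 lb = 4.944 kg; v = 6.47 m/s.
KE = 103.5 J
103.5 J × (1 cal / 4.184 J) = 24.73 cal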